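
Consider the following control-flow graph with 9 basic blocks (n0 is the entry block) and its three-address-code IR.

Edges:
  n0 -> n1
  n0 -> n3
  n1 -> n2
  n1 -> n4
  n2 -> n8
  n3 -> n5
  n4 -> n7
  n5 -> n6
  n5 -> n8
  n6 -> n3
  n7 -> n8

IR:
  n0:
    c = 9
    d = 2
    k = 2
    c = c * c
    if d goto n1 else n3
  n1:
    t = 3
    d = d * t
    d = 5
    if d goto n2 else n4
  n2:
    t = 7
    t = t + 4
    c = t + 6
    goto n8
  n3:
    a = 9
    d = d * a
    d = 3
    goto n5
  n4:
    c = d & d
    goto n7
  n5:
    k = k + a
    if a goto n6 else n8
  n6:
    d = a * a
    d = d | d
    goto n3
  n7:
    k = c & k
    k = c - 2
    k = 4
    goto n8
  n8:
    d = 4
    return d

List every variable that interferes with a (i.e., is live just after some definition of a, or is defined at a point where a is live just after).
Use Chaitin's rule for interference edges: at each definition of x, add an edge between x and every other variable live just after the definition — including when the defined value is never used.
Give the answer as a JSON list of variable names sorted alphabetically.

Block summaries:
  n0: {c,d,k} / ∅
  n1: {d,t} / {d}
  n2: {c,t} / ∅
  n3: {a,d} / {d}
  n4: {c} / {d}
  n5: {k} / {a,k}
  n6: {d} / {a}
  n7: {k} / {c,k}
  n8: {d} / ∅

Backward fixpoint:
  live n0: ∅→{d,k}
  live n1: {d,k}→{d,k}
  live n2: ∅→∅
  live n3: {d,k}→{a,k}
  live n4: {d,k}→{c,k}
  live n5: {a,k}→{a,k}
  live n6: {a,k}→{d,k}
  live n7: {c,k}→∅
  live n8: ∅→∅

Interference:
  a↔{d,k}
  c↔{d,k}
  d↔{a,c,k,t}
  k↔{a,c,d,t}
  t↔{d,k}

N(a) = ["d", "k"]

Answer: ["d", "k"]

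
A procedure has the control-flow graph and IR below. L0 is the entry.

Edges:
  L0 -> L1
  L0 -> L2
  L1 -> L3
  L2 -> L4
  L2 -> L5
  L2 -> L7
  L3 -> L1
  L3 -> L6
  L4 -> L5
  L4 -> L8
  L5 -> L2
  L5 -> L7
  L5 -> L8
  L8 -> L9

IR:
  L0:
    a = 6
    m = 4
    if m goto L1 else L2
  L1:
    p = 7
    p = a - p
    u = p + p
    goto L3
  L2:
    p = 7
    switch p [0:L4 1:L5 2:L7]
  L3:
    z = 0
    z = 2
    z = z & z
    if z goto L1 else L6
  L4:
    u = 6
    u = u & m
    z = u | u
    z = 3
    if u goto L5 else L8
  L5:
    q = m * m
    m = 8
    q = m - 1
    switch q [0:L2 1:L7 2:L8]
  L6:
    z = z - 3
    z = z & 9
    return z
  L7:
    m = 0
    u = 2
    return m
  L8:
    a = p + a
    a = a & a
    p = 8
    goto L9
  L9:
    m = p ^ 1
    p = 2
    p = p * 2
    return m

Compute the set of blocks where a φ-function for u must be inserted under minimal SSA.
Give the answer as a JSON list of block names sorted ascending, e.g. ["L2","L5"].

Answer: ["L1", "L2", "L5", "L7", "L8"]

Derivation:
idom tree: L1←L0 L2←L0 L3←L1 L4←L2 L5←L2 L6←L3 L7←L2 L8←L2 L9←L8
Dom∩ at merges:
  L1: preds {L0,L3}: {L0} ∩ {L0,L1,L3} = {L0}; idom=L0
  L2: preds {L0,L5}: {L0} ∩ {L0,L2,L5} = {L0}; idom=L0
  L5: preds {L2,L4}: {L0,L2} ∩ {L0,L2,L4} = {L0,L2}; idom=L2
  L7: preds {L2,L5}: {L0,L2} ∩ {L0,L2,L5} = {L0,L2}; idom=L2
  L8: preds {L4,L5}: {L0,L2,L4} ∩ {L0,L2,L5} = {L0,L2}; idom=L2

DF walk-up:
  join L1 pred L0: · stop@L0
  join L1 pred L3: L3→L1 stop@L0
  join L2 pred L0: · stop@L0
  join L2 pred L5: L5→L2 stop@L0
  join L5 pred L2: · stop@L2
  join L5 pred L4: L4 stop@L2
  join L7 pred L2: · stop@L2
  join L7 pred L5: L5 stop@L2
  join L8 pred L4: L4 stop@L2
  join L8 pred L5: L5 stop@L2
  L0 → ∅
  L1 → {L1}
  L2 → {L2}
  L3 → {L1}
  L4 → {L5,L8}
  L5 → {L2,L7,L8}
  L6 → ∅
  L7 → ∅
  L8 → ∅
  L9 → ∅

φ for u: defs {L1,L4,L7}
  DF⁺ = {L1,L2,L5,L7,L8}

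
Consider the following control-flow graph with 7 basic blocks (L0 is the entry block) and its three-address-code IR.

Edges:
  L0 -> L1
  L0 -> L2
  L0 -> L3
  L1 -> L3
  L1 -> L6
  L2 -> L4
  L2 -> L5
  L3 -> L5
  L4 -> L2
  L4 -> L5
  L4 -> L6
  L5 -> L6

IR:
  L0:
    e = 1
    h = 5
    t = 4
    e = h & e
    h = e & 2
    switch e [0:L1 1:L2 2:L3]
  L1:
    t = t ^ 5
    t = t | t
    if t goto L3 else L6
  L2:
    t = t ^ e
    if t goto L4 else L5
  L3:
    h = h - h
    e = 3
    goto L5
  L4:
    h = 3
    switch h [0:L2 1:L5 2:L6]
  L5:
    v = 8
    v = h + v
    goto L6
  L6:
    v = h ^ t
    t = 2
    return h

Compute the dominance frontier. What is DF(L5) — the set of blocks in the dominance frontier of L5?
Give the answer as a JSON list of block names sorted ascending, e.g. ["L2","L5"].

Answer: ["L6"]

Analysis:
idom tree: L1←L0 L2←L0 L3←L0 L4←L2 L5←L0 L6←L0
Dom at joins:
  L2: preds {L0,L4}: {L0} ∩ {L0,L2,L4} = {L0}; idom=L0
  L3: preds {L0,L1}: {L0} ∩ {L0,L1} = {L0}; idom=L0
  L5: preds {L2,L3,L4}: {L0,L2} ∩ {L0,L3} ∩ {L0,L2,L4} = {L0}; idom=L0
  L6: preds {L1,L4,L5}: {L0,L1} ∩ {L0,L2,L4} ∩ {L0,L5} = {L0}; idom=L0

DF derivation:
  join L2 pred L0: · stop@L0
  join L2 pred L4: L4→L2 stop@L0
  join L3 pred L0: · stop@L0
  join L3 pred L1: L1 stop@L0
  join L5 pred L2: L2 stop@L0
  join L5 pred L3: L3 stop@L0
  join L5 pred L4: L4→L2 stop@L0
  join L6 pred L1: L1 stop@L0
  join L6 pred L4: L4→L2 stop@L0
  join L6 pred L5: L5 stop@L0
  L0 → ∅
  L1 → {L3,L6}
  L2 → {L2,L5,L6}
  L3 → {L5}
  L4 → {L2,L5,L6}
  L5 → {L6}
  L6 → ∅

DF(L5) = ["L6"]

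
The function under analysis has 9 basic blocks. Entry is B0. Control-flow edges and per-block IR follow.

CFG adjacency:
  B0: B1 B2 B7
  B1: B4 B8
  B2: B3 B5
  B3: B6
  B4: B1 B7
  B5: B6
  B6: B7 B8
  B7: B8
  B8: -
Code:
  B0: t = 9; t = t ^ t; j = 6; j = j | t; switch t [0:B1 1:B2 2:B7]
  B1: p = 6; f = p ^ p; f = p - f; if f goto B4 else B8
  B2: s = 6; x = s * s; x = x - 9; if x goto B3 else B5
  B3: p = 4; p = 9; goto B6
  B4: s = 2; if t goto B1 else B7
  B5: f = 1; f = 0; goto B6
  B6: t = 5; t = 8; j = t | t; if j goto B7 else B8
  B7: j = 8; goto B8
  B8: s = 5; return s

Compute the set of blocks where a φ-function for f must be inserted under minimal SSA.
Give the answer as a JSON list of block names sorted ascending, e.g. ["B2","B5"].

idom tree: B1←B0 B2←B0 B3←B2 B4←B1 B5←B2 B6←B2 B7←B0 B8←B0
Dom at joins:
  B1: preds {B0,B4}: {B0} ∩ {B0,B1,B4} = {B0}; idom=B0
  B6: preds {B3,B5}: {B0,B2,B3} ∩ {B0,B2,B5} = {B0,B2}; idom=B2
  B7: preds {B0,B4,B6}: {B0} ∩ {B0,B1,B4} ∩ {B0,B2,B6} = {B0}; idom=B0
  B8: preds {B1,B6,B7}: {B0,B1} ∩ {B0,B2,B6} ∩ {B0,B7} = {B0}; idom=B0

Frontier:
  B1←B0: walk · to B0
  B1←B4: walk B4→B1 to B0
  B6←B3: walk B3 to B2
  B6←B5: walk B5 to B2
  B7←B0: walk · to B0
  B7←B4: walk B4→B1 to B0
  B7←B6: walk B6→B2 to B0
  B8←B1: walk B1 to B0
  B8←B6: walk B6→B2 to B0
  B8←B7: walk B7 to B0
  DF(B0)=∅
  DF(B1)={B1,B7,B8}
  DF(B2)={B7,B8}
  DF(B3)={B6}
  DF(B4)={B1,B7}
  DF(B5)={B6}
  DF(B6)={B7,B8}
  DF(B7)={B8}
  DF(B8)=∅

φ for f: defs {B1,B5}
  DF⁺ = {B1,B6,B7,B8}

Answer: ["B1", "B6", "B7", "B8"]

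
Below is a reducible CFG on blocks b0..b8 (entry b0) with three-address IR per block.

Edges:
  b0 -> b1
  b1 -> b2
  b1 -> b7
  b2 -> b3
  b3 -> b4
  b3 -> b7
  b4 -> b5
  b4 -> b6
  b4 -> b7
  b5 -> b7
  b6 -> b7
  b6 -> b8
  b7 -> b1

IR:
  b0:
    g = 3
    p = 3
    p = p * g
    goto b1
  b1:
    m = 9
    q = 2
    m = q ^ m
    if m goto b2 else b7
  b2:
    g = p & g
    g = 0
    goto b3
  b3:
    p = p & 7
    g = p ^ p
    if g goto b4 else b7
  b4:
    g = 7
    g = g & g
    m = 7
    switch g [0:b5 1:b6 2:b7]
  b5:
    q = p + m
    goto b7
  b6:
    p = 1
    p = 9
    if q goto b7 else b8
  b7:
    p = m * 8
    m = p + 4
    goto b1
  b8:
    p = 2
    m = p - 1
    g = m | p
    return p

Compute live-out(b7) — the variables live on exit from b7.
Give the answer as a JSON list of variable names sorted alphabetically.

Block summaries:
  b0: {g,p} / ∅
  b1: {m,q} / ∅
  b2: {g} / {g,p}
  b3: {g,p} / {p}
  b4: {g,m} / ∅
  b5: {q} / {m,p}
  b6: {p} / {q}
  b7: {m,p} / {m}
  b8: {g,m,p} / ∅

Liveness:
  live b0: ∅→{g,p}
  live b1: {g,p}→{g,m,p,q}
  live b2: {g,m,p,q}→{m,p,q}
  live b3: {m,p,q}→{g,m,p,q}
  live b4: {p,q}→{g,m,p,q}
  live b5: {g,m,p}→{g,m}
  live b6: {g,m,q}→{g,m}
  live b7: {g,m}→{g,p}
  live b8: ∅→∅

live-out(b7) = ["g", "p"]

Answer: ["g", "p"]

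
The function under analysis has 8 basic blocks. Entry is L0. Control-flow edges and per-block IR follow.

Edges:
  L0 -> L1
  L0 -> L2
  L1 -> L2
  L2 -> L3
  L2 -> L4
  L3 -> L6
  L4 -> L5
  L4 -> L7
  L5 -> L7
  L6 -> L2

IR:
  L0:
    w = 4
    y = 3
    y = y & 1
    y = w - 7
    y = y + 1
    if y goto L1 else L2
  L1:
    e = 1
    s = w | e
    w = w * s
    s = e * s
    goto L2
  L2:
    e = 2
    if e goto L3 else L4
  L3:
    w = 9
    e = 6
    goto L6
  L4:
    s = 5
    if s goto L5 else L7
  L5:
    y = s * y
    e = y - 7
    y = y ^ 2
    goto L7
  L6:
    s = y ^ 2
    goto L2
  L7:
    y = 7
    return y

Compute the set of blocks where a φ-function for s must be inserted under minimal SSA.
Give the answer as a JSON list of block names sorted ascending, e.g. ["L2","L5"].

Answer: ["L2"]

Derivation:
idom tree: L1←L0 L2←L0 L3←L2 L4←L2 L5←L4 L6←L3 L7←L4
Join-block Dom:
  L2: preds {L0,L1,L6}: {L0} ∩ {L0,L1} ∩ {L0,L2,L3,L6} = {L0}; idom=L0
  L7: preds {L4,L5}: {L0,L2,L4} ∩ {L0,L2,L4,L5} = {L0,L2,L4}; idom=L4

DF walk-up:
  join L2 pred L0: · stop@L0
  join L2 pred L1: L1 stop@L0
  join L2 pred L6: L6→L3→L2 stop@L0
  join L7 pred L4: · stop@L4
  join L7 pred L5: L5 stop@L4
  L0: DF=∅
  L1: DF={L2}
  L2: DF={L2}
  L3: DF={L2}
  L4: DF=∅
  L5: DF={L7}
  L6: DF={L2}
  L7: DF=∅

φ for s: defs {L1,L4,L6}
  DF⁺ = {L2}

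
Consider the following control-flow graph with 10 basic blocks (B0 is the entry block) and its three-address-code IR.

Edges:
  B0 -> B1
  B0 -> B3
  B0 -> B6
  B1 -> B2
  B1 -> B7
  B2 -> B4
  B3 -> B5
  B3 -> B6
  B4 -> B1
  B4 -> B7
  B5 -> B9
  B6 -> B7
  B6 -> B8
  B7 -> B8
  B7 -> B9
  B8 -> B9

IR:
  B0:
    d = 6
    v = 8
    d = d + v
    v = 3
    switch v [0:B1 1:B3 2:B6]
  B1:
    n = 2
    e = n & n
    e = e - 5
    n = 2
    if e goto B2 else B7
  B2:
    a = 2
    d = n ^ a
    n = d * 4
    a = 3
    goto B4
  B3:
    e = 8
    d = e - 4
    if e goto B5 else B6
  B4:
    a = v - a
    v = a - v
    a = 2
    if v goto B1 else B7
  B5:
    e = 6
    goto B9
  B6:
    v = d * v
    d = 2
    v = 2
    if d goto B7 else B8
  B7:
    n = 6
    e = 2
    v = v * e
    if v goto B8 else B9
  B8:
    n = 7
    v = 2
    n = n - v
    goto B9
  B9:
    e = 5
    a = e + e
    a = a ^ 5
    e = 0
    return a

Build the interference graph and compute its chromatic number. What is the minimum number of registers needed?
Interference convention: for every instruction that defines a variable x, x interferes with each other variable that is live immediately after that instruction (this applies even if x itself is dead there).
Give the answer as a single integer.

Answer: 4

Derivation:
Per-block:
  B0 def {d,v} use ∅
  B1 def {e,n} use ∅
  B2 def {a,d,n} use {n}
  B3 def {d,e} use ∅
  B4 def {a,v} use {a,v}
  B5 def {e} use ∅
  B6 def {d,v} use {d,v}
  B7 def {e,n,v} use {v}
  B8 def {n,v} use ∅
  B9 def {a,e} use ∅

Liveness:
  live B0: ∅→{d,v}
  live B1: {v}→{n,v}
  live B2: {n,v}→{a,v}
  live B3: {v}→{d,v}
  live B4: {a,v}→{v}
  live B5: ∅→∅
  live B6: {d,v}→{v}
  live B7: {v}→∅
  live B8: ∅→∅
  live B9: ∅→∅

Conflict graph:
  a: {e,n,v}
  d: {e,v}
  e: {a,d,n,v}
  n: {a,e,v}
  v: {a,d,e,n}

Colouring:
  {a,e,n,v} pairwise interfere (4-clique) ⇒ χ ≥ 4
  4-colouring: R0={e}  R1={v}  R2={a,d}  R3={n}
  χ = 4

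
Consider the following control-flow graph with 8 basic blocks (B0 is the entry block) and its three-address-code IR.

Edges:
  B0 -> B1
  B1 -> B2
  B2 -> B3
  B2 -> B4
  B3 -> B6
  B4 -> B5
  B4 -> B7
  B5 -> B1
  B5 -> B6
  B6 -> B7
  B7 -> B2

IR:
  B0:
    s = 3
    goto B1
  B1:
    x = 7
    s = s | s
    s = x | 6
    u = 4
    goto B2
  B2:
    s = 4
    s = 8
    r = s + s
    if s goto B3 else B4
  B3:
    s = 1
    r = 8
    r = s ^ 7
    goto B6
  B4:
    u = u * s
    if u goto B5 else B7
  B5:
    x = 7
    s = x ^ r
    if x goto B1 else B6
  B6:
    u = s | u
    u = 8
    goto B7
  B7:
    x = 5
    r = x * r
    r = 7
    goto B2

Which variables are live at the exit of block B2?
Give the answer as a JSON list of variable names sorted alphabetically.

Per-block:
  B0 def {s} use ∅
  B1 def {s,u,x} use {s}
  B2 def {r,s} use ∅
  B3 def {r,s} use ∅
  B4 def {u} use {s,u}
  B5 def {s,x} use {r}
  B6 def {u} use {s,u}
  B7 def {r,x} use {r}

Liveness:
  B0 li=∅ lo={s}
  B1 li={s} lo={u}
  B2 li={u} lo={r,s,u}
  B3 li={u} lo={r,s,u}
  B4 li={r,s,u} lo={r,u}
  B5 li={r,u} lo={r,s,u}
  B6 li={r,s,u} lo={r,u}
  B7 li={r,u} lo={u}

live-out(B2) = ["r", "s", "u"]

Answer: ["r", "s", "u"]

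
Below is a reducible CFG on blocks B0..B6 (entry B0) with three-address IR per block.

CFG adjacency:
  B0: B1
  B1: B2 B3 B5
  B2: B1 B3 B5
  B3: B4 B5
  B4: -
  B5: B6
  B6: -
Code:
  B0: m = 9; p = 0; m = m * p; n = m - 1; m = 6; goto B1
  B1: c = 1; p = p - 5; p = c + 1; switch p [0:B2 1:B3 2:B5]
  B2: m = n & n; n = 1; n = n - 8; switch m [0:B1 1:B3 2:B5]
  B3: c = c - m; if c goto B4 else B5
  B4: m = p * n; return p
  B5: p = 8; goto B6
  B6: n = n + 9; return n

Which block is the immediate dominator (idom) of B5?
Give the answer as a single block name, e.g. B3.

idom tree: B1←B0 B2←B1 B3←B1 B4←B3 B5←B1 B6←B5
Dom∩ at merges:
  B1: preds {B0,B2}: {B0} ∩ {B0,B1,B2} = {B0}; idom=B0
  B3: preds {B1,B2}: {B0,B1} ∩ {B0,B1,B2} = {B0,B1}; idom=B1
  B5: preds {B1,B2,B3}: {B0,B1} ∩ {B0,B1,B2} ∩ {B0,B1,B3} = {B0,B1}; idom=B1

idom(B5) = B1

Answer: B1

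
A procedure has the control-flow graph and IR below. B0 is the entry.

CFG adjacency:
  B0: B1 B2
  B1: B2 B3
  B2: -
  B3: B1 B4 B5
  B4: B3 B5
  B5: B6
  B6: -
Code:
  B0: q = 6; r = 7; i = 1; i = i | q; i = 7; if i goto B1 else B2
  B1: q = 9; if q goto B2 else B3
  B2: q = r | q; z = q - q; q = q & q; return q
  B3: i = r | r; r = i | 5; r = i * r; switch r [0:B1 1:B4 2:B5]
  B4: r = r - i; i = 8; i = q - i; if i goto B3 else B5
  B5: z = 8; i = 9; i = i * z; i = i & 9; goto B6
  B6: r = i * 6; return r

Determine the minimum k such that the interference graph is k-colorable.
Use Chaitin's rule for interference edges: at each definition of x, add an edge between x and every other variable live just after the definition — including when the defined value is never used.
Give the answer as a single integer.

Per-block:
  B0 def {i,q,r} use ∅
  B1 def {q} use ∅
  B2 def {q,z} use {q,r}
  B3 def {i,r} use {r}
  B4 def {i,r} use {i,q,r}
  B5 def {i,z} use ∅
  B6 def {r} use {i}

Backward fixpoint:
  B0 li=∅ lo={q,r}
  B1 li={r} lo={q,r}
  B2 li={q,r} lo=∅
  B3 li={q,r} lo={i,q,r}
  B4 li={i,q,r} lo={q,r}
  B5 li=∅ lo={i}
  B6 li={i} lo=∅

Interfere edges:
  i: {q,r,z}
  q: {i,r,z}
  r: {i,q}
  z: {i,q}

Colouring:
  lower bound: {i,q,r} mutually conflict ⇒ χ ≥ 3
  assign i→R0 q→R1 r→R2 z→R2 — no edge inside a register ⇒ χ ≤ 3
  χ = 3

Answer: 3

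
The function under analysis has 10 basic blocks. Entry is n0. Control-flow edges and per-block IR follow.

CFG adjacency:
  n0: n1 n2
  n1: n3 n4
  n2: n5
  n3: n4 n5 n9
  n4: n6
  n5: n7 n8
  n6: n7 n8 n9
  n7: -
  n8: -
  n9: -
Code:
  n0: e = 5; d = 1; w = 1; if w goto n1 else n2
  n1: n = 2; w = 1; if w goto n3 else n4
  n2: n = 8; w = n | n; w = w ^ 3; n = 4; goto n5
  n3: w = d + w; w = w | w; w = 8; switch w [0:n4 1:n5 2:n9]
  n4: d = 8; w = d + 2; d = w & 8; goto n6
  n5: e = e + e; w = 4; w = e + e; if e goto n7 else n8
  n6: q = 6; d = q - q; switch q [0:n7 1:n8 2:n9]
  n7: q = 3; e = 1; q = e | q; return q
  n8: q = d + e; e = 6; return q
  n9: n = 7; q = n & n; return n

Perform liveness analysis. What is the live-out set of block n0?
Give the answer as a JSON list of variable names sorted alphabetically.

Block summaries:
  n0 def {d,e,w} use ∅
  n1 def {n,w} use ∅
  n2 def {n,w} use ∅
  n3 def {w} use {d,w}
  n4 def {d,w} use ∅
  n5 def {e,w} use {e}
  n6 def {d,q} use ∅
  n7 def {e,q} use ∅
  n8 def {e,q} use {d,e}
  n9 def {n,q} use ∅

Live sets:
  n0: in=∅ out={d,e}
  n1: in={d,e} out={d,e,w}
  n2: in={d,e} out={d,e}
  n3: in={d,e,w} out={d,e}
  n4: in={e} out={e}
  n5: in={d,e} out={d,e}
  n6: in={e} out={d,e}
  n7: in=∅ out=∅
  n8: in={d,e} out=∅
  n9: in=∅ out=∅

live-out(n0) = ["d", "e"]

Answer: ["d", "e"]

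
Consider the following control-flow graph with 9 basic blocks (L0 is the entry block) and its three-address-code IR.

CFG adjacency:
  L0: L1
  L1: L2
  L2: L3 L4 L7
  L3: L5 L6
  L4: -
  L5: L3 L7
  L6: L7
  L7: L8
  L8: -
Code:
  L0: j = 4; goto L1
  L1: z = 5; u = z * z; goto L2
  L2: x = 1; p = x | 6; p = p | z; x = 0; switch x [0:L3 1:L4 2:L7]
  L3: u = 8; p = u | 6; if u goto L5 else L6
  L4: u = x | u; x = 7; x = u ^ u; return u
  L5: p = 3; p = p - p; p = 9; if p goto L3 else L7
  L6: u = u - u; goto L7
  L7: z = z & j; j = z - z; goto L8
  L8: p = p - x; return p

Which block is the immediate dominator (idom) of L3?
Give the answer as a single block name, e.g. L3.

idom tree: L1←L0 L2←L1 L3←L2 L4←L2 L5←L3 L6←L3 L7←L2 L8←L7
Join-block Dom:
  L3: preds {L2,L5}: {L0,L1,L2} ∩ {L0,L1,L2,L3,L5} = {L0,L1,L2}; idom=L2
  L7: preds {L2,L5,L6}: {L0,L1,L2} ∩ {L0,L1,L2,L3,L5} ∩ {L0,L1,L2,L3,L6} = {L0,L1,L2}; idom=L2

idom(L3) = L2

Answer: L2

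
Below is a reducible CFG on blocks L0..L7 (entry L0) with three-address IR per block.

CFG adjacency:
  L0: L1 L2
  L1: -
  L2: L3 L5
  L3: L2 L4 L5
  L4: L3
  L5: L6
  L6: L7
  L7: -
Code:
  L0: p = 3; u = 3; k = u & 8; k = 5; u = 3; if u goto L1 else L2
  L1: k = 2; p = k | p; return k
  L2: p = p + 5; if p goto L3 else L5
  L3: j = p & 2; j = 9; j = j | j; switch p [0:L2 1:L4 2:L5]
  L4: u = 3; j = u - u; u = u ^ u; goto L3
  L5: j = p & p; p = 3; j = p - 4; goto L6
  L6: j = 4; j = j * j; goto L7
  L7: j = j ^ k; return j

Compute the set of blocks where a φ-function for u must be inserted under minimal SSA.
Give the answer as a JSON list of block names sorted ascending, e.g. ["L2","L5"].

Answer: ["L2", "L3", "L5"]

Analysis:
idom tree: L1←L0 L2←L0 L3←L2 L4←L3 L5←L2 L6←L5 L7←L6
Join-block Dom:
  L2: preds {L0,L3}: {L0} ∩ {L0,L2,L3} = {L0}; idom=L0
  L3: preds {L2,L4}: {L0,L2} ∩ {L0,L2,L3,L4} = {L0,L2}; idom=L2
  L5: preds {L2,L3}: {L0,L2} ∩ {L0,L2,L3} = {L0,L2}; idom=L2

Frontier:
  L2←L0: walk · to L0
  L2←L3: walk L3→L2 to L0
  L3←L2: walk · to L2
  L3←L4: walk L4→L3 to L2
  L5←L2: walk · to L2
  L5←L3: walk L3 to L2
  L0: DF=∅
  L1: DF=∅
  L2: DF={L2}
  L3: DF={L2,L3,L5}
  L4: DF={L3}
  L5: DF=∅
  L6: DF=∅
  L7: DF=∅

φ for u: defs {L0,L4}
  DF⁺ = {L2,L3,L5}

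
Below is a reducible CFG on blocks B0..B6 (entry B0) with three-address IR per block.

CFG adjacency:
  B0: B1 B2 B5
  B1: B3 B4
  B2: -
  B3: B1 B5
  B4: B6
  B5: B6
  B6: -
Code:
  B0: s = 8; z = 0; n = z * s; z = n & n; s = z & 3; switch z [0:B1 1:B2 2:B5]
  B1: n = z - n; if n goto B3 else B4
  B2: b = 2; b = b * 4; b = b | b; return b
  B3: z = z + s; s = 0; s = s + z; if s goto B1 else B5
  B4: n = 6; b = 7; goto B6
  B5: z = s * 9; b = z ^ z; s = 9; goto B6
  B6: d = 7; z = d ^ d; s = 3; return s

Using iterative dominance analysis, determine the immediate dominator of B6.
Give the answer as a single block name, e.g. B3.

Answer: B0

Working:
idom tree: B1←B0 B2←B0 B3←B1 B4←B1 B5←B0 B6←B0
Join-block Dom:
  B1: preds {B0,B3}: {B0} ∩ {B0,B1,B3} = {B0}; idom=B0
  B5: preds {B0,B3}: {B0} ∩ {B0,B1,B3} = {B0}; idom=B0
  B6: preds {B4,B5}: {B0,B1,B4} ∩ {B0,B5} = {B0}; idom=B0

idom(B6) = B0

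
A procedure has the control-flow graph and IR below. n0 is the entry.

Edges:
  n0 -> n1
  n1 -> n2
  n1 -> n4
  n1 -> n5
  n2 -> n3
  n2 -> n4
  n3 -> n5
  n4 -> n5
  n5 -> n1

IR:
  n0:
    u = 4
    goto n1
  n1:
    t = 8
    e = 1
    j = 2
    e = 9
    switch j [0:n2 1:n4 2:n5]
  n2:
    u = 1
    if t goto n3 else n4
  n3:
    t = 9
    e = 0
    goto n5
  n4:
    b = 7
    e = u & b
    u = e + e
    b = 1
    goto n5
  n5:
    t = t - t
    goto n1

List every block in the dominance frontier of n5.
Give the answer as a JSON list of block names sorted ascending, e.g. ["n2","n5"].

Answer: ["n1"]

Derivation:
idom tree: n1←n0 n2←n1 n3←n2 n4←n1 n5←n1
Join-block Dom:
  n1: preds {n0,n5}: {n0} ∩ {n0,n1,n5} = {n0}; idom=n0
  n4: preds {n1,n2}: {n0,n1} ∩ {n0,n1,n2} = {n0,n1}; idom=n1
  n5: preds {n1,n3,n4}: {n0,n1} ∩ {n0,n1,n2,n3} ∩ {n0,n1,n4} = {n0,n1}; idom=n1

DF derivation:
  join n1 pred n0: · stop@n0
  join n1 pred n5: n5→n1 stop@n0
  join n4 pred n1: · stop@n1
  join n4 pred n2: n2 stop@n1
  join n5 pred n1: · stop@n1
  join n5 pred n3: n3→n2 stop@n1
  join n5 pred n4: n4 stop@n1
  n0 → ∅
  n1 → {n1}
  n2 → {n4,n5}
  n3 → {n5}
  n4 → {n5}
  n5 → {n1}

DF(n5) = ["n1"]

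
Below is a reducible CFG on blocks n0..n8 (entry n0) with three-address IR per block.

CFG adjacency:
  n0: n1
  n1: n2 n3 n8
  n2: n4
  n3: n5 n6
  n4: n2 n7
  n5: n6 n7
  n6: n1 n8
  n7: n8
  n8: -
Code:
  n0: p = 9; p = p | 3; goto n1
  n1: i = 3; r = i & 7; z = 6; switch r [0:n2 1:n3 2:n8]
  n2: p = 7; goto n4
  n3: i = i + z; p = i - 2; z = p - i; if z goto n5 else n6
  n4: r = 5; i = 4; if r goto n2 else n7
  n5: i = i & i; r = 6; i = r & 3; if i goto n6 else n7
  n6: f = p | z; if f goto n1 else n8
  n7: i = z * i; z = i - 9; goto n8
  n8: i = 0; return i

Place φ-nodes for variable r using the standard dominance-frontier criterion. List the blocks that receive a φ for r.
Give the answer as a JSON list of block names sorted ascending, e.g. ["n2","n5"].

Answer: ["n1", "n2", "n6", "n7", "n8"]

Analysis:
idom tree: n1←n0 n2←n1 n3←n1 n4←n2 n5←n3 n6←n3 n7←n1 n8←n1
Join-block Dom:
  n1: preds {n0,n6}: {n0} ∩ {n0,n1,n3,n6} = {n0}; idom=n0
  n2: preds {n1,n4}: {n0,n1} ∩ {n0,n1,n2,n4} = {n0,n1}; idom=n1
  n6: preds {n3,n5}: {n0,n1,n3} ∩ {n0,n1,n3,n5} = {n0,n1,n3}; idom=n3
  n7: preds {n4,n5}: {n0,n1,n2,n4} ∩ {n0,n1,n3,n5} = {n0,n1}; idom=n1
  n8: preds {n1,n6,n7}: {n0,n1} ∩ {n0,n1,n3,n6} ∩ {n0,n1,n7} = {n0,n1}; idom=n1

Frontier:
  n1←n0: walk · to n0
  n1←n6: walk n6→n3→n1 to n0
  n2←n1: walk · to n1
  n2←n4: walk n4→n2 to n1
  n6←n3: walk · to n3
  n6←n5: walk n5 to n3
  n7←n4: walk n4→n2 to n1
  n7←n5: walk n5→n3 to n1
  n8←n1: walk · to n1
  n8←n6: walk n6→n3 to n1
  n8←n7: walk n7 to n1
  n0 → ∅
  n1 → {n1}
  n2 → {n2,n7}
  n3 → {n1,n7,n8}
  n4 → {n2,n7}
  n5 → {n6,n7}
  n6 → {n1,n8}
  n7 → {n8}
  n8 → ∅

φ for r: defs {n1,n4,n5}
  DF⁺ = {n1,n2,n6,n7,n8}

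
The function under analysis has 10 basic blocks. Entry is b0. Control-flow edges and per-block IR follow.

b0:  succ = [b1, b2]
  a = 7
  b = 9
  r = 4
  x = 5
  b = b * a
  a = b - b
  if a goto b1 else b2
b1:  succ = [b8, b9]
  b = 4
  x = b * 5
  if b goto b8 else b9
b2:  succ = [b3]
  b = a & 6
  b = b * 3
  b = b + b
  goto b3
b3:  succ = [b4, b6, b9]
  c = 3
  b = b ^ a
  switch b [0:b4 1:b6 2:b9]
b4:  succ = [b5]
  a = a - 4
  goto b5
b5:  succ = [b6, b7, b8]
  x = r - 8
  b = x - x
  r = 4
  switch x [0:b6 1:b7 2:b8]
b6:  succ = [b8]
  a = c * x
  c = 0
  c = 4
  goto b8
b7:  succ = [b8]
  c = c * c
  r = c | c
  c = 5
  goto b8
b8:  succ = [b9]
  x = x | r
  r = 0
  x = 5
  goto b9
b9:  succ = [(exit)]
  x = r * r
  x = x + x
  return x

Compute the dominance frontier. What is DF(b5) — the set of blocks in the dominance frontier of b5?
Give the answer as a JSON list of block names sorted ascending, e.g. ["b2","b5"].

idom tree: b1←b0 b2←b0 b3←b2 b4←b3 b5←b4 b6←b3 b7←b5 b8←b0 b9←b0
Join-block Dom:
  b6: preds {b3,b5}: {b0,b2,b3} ∩ {b0,b2,b3,b4,b5} = {b0,b2,b3}; idom=b3
  b8: preds {b1,b5,b6,b7}: {b0,b1} ∩ {b0,b2,b3,b4,b5} ∩ {b0,b2,b3,b6} ∩ {b0,b2,b3,b4,b5,b7} = {b0}; idom=b0
  b9: preds {b1,b3,b8}: {b0,b1} ∩ {b0,b2,b3} ∩ {b0,b8} = {b0}; idom=b0

Frontier:
  join b6 pred b3: · stop@b3
  join b6 pred b5: b5→b4 stop@b3
  join b8 pred b1: b1 stop@b0
  join b8 pred b5: b5→b4→b3→b2 stop@b0
  join b8 pred b6: b6→b3→b2 stop@b0
  join b8 pred b7: b7→b5→b4→b3→b2 stop@b0
  join b9 pred b1: b1 stop@b0
  join b9 pred b3: b3→b2 stop@b0
  join b9 pred b8: b8 stop@b0
  b0 → ∅
  b1 → {b8,b9}
  b2 → {b8,b9}
  b3 → {b8,b9}
  b4 → {b6,b8}
  b5 → {b6,b8}
  b6 → {b8}
  b7 → {b8}
  b8 → {b9}
  b9 → ∅

DF(b5) = ["b6", "b8"]

Answer: ["b6", "b8"]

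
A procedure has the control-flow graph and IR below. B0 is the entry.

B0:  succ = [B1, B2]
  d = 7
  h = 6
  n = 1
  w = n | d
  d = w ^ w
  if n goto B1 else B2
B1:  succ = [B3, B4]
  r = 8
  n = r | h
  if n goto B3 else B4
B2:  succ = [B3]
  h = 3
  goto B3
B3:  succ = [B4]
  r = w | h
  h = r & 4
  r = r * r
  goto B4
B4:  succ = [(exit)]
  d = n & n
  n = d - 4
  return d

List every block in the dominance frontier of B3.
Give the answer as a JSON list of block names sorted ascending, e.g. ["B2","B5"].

idom tree: B1←B0 B2←B0 B3←B0 B4←B0
Join-block Dom:
  B3: preds {B1,B2}: {B0,B1} ∩ {B0,B2} = {B0}; idom=B0
  B4: preds {B1,B3}: {B0,B1} ∩ {B0,B3} = {B0}; idom=B0

Frontier:
  join B3 pred B1: B1 stop@B0
  join B3 pred B2: B2 stop@B0
  join B4 pred B1: B1 stop@B0
  join B4 pred B3: B3 stop@B0
  DF(B0)=∅
  DF(B1)={B3,B4}
  DF(B2)={B3}
  DF(B3)={B4}
  DF(B4)=∅

DF(B3) = ["B4"]

Answer: ["B4"]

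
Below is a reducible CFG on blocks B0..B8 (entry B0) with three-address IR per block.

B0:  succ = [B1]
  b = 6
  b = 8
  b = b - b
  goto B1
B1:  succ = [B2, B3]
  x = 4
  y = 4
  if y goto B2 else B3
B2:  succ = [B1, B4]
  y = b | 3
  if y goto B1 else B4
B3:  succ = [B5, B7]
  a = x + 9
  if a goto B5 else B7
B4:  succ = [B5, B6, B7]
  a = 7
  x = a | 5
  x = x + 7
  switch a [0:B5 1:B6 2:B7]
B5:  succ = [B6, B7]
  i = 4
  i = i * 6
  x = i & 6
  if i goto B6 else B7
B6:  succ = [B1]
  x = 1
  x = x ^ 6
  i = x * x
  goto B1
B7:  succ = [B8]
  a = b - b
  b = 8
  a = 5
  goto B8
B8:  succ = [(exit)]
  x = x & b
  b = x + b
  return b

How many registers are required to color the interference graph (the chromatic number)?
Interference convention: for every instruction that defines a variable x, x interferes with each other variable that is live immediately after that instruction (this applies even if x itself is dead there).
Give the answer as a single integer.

Answer: 3

Working:
Per-block:
  B0 def {b} use ∅
  B1 def {x,y} use ∅
  B2 def {y} use {b}
  B3 def {a} use {x}
  B4 def {a,x} use ∅
  B5 def {i,x} use ∅
  B6 def {i,x} use ∅
  B7 def {a,b} use {b}
  B8 def {b,x} use {b,x}

Backward fixpoint:
  B0: in=∅ out={b}
  B1: in={b} out={b,x}
  B2: in={b} out={b}
  B3: in={b,x} out={b,x}
  B4: in={b} out={b,x}
  B5: in={b} out={b,x}
  B6: in={b} out={b}
  B7: in={b,x} out={b,x}
  B8: in={b,x} out=∅

Interference:
  a: {b,x}
  b: {a,i,x,y}
  i: {b,x}
  x: {a,b,i,y}
  y: {b,x}

Colouring:
  {a,b,x} pairwise interfere (3-clique) ⇒ χ ≥ 3
  3-colouring: c0={b}  c1={x}  c2={a,i,y}
  χ = 3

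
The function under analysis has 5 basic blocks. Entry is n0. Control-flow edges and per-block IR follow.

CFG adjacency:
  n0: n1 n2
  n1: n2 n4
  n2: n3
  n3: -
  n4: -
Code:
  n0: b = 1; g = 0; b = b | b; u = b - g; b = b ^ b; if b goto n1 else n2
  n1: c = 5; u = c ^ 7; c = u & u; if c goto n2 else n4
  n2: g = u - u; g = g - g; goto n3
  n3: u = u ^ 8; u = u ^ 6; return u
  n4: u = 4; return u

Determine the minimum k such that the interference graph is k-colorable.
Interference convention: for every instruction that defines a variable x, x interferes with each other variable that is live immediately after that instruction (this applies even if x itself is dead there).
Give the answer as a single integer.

Per-block:
  n0: {b,g,u} / ∅
  n1: {c,u} / ∅
  n2: {g} / {u}
  n3: {u} / {u}
  n4: {u} / ∅

Liveness:
  live n0: ∅→{u}
  live n1: ∅→{u}
  live n2: {u}→{u}
  live n3: {u}→∅
  live n4: ∅→∅

Interference:
  b — {g,u}
  c — {u}
  g — {b,u}
  u — {b,c,g}

Chromatic number:
  {b,g,u} pairwise interfere (3-clique) ⇒ χ ≥ 3
  3-colouring: R0={u}  R1={b,c}  R2={g}
  χ = 3

Answer: 3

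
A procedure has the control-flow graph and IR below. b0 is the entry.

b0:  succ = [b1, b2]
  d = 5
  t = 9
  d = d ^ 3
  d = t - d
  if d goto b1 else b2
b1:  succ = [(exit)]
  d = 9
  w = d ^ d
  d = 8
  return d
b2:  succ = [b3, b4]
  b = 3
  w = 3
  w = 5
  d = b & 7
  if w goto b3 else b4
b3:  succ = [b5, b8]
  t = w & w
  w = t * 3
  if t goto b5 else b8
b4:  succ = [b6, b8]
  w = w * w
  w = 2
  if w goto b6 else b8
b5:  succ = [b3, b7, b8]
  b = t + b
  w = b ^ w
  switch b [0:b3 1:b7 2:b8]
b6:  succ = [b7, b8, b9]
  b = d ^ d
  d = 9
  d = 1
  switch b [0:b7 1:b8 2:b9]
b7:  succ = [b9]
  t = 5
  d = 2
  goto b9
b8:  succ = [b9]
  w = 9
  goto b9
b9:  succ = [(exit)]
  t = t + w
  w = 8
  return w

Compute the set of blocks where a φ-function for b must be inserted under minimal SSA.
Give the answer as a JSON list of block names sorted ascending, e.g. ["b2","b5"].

idom tree: b1←b0 b2←b0 b3←b2 b4←b2 b5←b3 b6←b4 b7←b2 b8←b2 b9←b2
Join-block Dom:
  b3: preds {b2,b5}: {b0,b2} ∩ {b0,b2,b3,b5} = {b0,b2}; idom=b2
  b7: preds {b5,b6}: {b0,b2,b3,b5} ∩ {b0,b2,b4,b6} = {b0,b2}; idom=b2
  b8: preds {b3,b4,b5,b6}: {b0,b2,b3} ∩ {b0,b2,b4} ∩ {b0,b2,b3,b5} ∩ {b0,b2,b4,b6} = {b0,b2}; idom=b2
  b9: preds {b6,b7,b8}: {b0,b2,b4,b6} ∩ {b0,b2,b7} ∩ {b0,b2,b8} = {b0,b2}; idom=b2

DF derivation:
  join b3 pred b2: · stop@b2
  join b3 pred b5: b5→b3 stop@b2
  join b7 pred b5: b5→b3 stop@b2
  join b7 pred b6: b6→b4 stop@b2
  join b8 pred b3: b3 stop@b2
  join b8 pred b4: b4 stop@b2
  join b8 pred b5: b5→b3 stop@b2
  join b8 pred b6: b6→b4 stop@b2
  join b9 pred b6: b6→b4 stop@b2
  join b9 pred b7: b7 stop@b2
  join b9 pred b8: b8 stop@b2
  DF(b0)=∅
  DF(b1)=∅
  DF(b2)=∅
  DF(b3)={b3,b7,b8}
  DF(b4)={b7,b8,b9}
  DF(b5)={b3,b7,b8}
  DF(b6)={b7,b8,b9}
  DF(b7)={b9}
  DF(b8)={b9}
  DF(b9)=∅

φ for b: defs {b2,b5,b6}
  DF⁺ = {b3,b7,b8,b9}

Answer: ["b3", "b7", "b8", "b9"]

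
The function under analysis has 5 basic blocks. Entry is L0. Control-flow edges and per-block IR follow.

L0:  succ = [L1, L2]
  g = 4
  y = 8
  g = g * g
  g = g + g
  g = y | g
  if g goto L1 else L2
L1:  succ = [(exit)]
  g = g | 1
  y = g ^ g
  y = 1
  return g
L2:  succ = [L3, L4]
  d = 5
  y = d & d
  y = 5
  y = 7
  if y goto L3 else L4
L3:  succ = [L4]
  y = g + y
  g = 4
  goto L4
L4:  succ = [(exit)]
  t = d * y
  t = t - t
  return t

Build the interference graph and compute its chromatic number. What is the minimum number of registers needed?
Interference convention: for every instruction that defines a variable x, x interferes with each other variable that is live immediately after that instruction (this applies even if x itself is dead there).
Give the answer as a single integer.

Per-block:
  L0 def {g,y} use ∅
  L1 def {g,y} use {g}
  L2 def {d,y} use ∅
  L3 def {g,y} use {g,y}
  L4 def {t} use {d,y}

Live sets:
  live L0: ∅→{g}
  live L1: {g}→∅
  live L2: {g}→{d,g,y}
  live L3: {d,g,y}→{d,y}
  live L4: {d,y}→∅

Interfere edges:
  d — {g,y}
  g — {d,y}
  t — ∅
  y — {d,g}

Colouring:
  clique {d,g,y} ⇒ need ≥ 3
  assign d→c0 g→c1 t→c0 y→c2 — no edge inside a register ⇒ χ ≤ 3
  χ = 3

Answer: 3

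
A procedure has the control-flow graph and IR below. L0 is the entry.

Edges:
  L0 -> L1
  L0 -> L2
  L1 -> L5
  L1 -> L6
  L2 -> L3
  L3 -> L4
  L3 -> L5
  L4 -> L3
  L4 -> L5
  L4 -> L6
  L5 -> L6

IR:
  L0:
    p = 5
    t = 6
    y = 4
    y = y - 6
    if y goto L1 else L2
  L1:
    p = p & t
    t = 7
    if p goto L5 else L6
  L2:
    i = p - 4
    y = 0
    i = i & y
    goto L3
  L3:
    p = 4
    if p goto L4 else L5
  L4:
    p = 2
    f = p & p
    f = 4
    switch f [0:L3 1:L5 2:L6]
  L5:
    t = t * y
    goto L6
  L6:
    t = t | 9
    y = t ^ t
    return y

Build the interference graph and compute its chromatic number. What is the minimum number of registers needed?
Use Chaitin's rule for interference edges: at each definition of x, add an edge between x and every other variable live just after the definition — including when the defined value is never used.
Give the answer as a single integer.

Answer: 3

Derivation:
Per-block:
  L0 def {p,t,y} use ∅
  L1 def {p,t} use {p,t}
  L2 def {i,y} use {p}
  L3 def {p} use ∅
  L4 def {f,p} use ∅
  L5 def {t} use {t,y}
  L6 def {t,y} use {t}

Backward fixpoint:
  L0: in=∅ out={p,t,y}
  L1: in={p,t,y} out={t,y}
  L2: in={p,t} out={t,y}
  L3: in={t,y} out={t,y}
  L4: in={t,y} out={t,y}
  L5: in={t,y} out={t}
  L6: in={t} out=∅

Interfere edges:
  f↔{t,y}
  i↔{t,y}
  p↔{t,y}
  t↔{f,i,p,y}
  y↔{f,i,p,t}

Chromatic number:
  {f,t,y} pairwise interfere (3-clique) ⇒ χ ≥ 3
  3-colouring: r0={t}  r1={y}  r2={f,i,p}
  χ = 3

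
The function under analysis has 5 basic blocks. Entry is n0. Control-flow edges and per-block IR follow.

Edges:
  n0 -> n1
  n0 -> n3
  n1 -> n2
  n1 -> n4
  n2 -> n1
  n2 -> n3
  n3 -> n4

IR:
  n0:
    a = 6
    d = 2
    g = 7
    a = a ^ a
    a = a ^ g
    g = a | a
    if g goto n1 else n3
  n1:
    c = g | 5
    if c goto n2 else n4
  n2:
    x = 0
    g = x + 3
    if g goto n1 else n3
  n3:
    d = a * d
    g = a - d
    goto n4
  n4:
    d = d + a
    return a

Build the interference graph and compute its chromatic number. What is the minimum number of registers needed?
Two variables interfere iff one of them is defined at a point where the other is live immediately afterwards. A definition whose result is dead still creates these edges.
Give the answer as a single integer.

def/use:
  n0: def={a,d,g} ue=∅
  n1: def={c} ue={g}
  n2: def={g,x} ue=∅
  n3: def={d,g} ue={a,d}
  n4: def={d} ue={a,d}

Liveness:
  live n0: ∅→{a,d,g}
  live n1: {a,d,g}→{a,d}
  live n2: {a,d}→{a,d,g}
  live n3: {a,d}→{a,d}
  live n4: {a,d}→∅

Interference:
  a — {c,d,g,x}
  c — {a,d}
  d — {a,c,g,x}
  g — {a,d}
  x — {a,d}

Colouring:
  {a,c,d} pairwise interfere (3-clique) ⇒ χ ≥ 3
  3-colouring: r0={a}  r1={d}  r2={c,g,x}
  χ = 3

Answer: 3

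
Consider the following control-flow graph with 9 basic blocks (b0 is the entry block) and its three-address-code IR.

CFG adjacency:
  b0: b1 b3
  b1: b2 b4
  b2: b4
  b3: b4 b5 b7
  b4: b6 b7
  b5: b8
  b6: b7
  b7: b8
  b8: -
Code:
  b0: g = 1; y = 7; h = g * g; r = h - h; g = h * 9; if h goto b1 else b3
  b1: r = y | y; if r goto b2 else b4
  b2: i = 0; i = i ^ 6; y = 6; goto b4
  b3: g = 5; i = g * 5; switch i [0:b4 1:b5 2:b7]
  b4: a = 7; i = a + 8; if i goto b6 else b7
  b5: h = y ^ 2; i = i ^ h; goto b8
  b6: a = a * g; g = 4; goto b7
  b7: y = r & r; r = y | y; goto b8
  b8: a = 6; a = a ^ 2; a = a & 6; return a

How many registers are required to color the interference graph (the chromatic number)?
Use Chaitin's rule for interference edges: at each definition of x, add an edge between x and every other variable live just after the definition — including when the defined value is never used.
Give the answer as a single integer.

Answer: 5

Derivation:
def/use:
  b0: def={g,h,r,y} ue=∅
  b1: def={r} ue={y}
  b2: def={i,y} ue=∅
  b3: def={g,i} ue=∅
  b4: def={a,i} ue=∅
  b5: def={h,i} ue={i,y}
  b6: def={a,g} ue={a,g}
  b7: def={r,y} ue={r}
  b8: def={a} ue=∅

Live sets:
  b0: in=∅ out={g,r,y}
  b1: in={g,y} out={g,r}
  b2: in={g,r} out={g,r}
  b3: in={r,y} out={g,i,r,y}
  b4: in={g,r} out={a,g,r}
  b5: in={i,y} out=∅
  b6: in={a,g,r} out={r}
  b7: in={r} out=∅
  b8: in=∅ out=∅

Interference:
  a: {g,i,r}
  g: {a,h,i,r,y}
  h: {g,i,r,y}
  i: {a,g,h,r,y}
  r: {a,g,h,i,y}
  y: {g,h,i,r}

Chromatic number:
  {g,h,i,r,y} pairwise interfere (5-clique) ⇒ χ ≥ 5
  assign a→c3 g→c0 h→c3 i→c1 r→c2 y→c4 — no edge inside a register ⇒ χ ≤ 5
  χ = 5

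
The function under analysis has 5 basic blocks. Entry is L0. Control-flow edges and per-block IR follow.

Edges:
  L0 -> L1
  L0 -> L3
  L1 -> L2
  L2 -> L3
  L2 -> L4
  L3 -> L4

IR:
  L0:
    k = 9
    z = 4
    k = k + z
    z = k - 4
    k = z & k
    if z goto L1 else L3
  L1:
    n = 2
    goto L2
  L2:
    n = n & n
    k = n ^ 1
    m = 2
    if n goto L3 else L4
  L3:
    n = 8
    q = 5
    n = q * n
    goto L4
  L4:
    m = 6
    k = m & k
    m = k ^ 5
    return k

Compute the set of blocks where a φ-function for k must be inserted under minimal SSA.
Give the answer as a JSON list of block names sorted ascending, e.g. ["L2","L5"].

idom tree: L1←L0 L2←L1 L3←L0 L4←L0
Join-block Dom:
  L3: preds {L0,L2}: {L0} ∩ {L0,L1,L2} = {L0}; idom=L0
  L4: preds {L2,L3}: {L0,L1,L2} ∩ {L0,L3} = {L0}; idom=L0

DF derivation:
  join L3 pred L0: · stop@L0
  join L3 pred L2: L2→L1 stop@L0
  join L4 pred L2: L2→L1 stop@L0
  join L4 pred L3: L3 stop@L0
  DF(L0)=∅
  DF(L1)={L3,L4}
  DF(L2)={L3,L4}
  DF(L3)={L4}
  DF(L4)=∅

φ for k: defs {L0,L2,L4}
  DF⁺ = {L3,L4}

Answer: ["L3", "L4"]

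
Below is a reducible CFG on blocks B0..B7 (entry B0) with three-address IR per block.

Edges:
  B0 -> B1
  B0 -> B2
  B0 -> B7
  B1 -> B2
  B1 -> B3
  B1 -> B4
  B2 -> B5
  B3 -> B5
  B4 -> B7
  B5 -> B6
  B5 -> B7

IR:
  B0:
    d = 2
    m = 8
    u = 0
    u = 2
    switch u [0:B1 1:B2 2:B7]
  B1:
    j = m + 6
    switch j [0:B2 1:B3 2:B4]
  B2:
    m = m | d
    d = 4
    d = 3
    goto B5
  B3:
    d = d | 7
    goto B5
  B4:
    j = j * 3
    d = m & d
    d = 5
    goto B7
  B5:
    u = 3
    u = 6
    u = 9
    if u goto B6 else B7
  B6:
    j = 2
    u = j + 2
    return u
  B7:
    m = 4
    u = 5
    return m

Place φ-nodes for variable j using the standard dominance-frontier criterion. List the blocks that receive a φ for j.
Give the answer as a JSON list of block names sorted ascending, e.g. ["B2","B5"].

Answer: ["B2", "B5", "B7"]

Derivation:
idom tree: B1←B0 B2←B0 B3←B1 B4←B1 B5←B0 B6←B5 B7←B0
Join-block Dom:
  B2: preds {B0,B1}: {B0} ∩ {B0,B1} = {B0}; idom=B0
  B5: preds {B2,B3}: {B0,B2} ∩ {B0,B1,B3} = {B0}; idom=B0
  B7: preds {B0,B4,B5}: {B0} ∩ {B0,B1,B4} ∩ {B0,B5} = {B0}; idom=B0

Frontier:
  join B2 pred B0: · stop@B0
  join B2 pred B1: B1 stop@B0
  join B5 pred B2: B2 stop@B0
  join B5 pred B3: B3→B1 stop@B0
  join B7 pred B0: · stop@B0
  join B7 pred B4: B4→B1 stop@B0
  join B7 pred B5: B5 stop@B0
  DF(B0)=∅
  DF(B1)={B2,B5,B7}
  DF(B2)={B5}
  DF(B3)={B5}
  DF(B4)={B7}
  DF(B5)={B7}
  DF(B6)=∅
  DF(B7)=∅

φ for j: defs {B1,B4,B6}
  DF⁺ = {B2,B5,B7}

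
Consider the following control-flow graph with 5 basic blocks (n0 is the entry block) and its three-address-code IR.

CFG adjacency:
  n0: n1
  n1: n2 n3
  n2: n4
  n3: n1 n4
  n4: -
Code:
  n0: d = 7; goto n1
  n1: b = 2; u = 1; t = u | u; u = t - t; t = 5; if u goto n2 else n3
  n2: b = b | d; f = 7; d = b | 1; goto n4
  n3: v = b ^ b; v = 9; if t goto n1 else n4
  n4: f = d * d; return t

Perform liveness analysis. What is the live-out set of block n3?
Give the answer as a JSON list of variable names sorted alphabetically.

Answer: ["d", "t"]

Derivation:
def/use:
  n0: {d} / ∅
  n1: {b,t,u} / ∅
  n2: {b,d,f} / {b,d}
  n3: {v} / {b,t}
  n4: {f} / {d,t}

Live sets:
  live n0: ∅→{d}
  live n1: {d}→{b,d,t}
  live n2: {b,d,t}→{d,t}
  live n3: {b,d,t}→{d,t}
  live n4: {d,t}→∅

live-out(n3) = ["d", "t"]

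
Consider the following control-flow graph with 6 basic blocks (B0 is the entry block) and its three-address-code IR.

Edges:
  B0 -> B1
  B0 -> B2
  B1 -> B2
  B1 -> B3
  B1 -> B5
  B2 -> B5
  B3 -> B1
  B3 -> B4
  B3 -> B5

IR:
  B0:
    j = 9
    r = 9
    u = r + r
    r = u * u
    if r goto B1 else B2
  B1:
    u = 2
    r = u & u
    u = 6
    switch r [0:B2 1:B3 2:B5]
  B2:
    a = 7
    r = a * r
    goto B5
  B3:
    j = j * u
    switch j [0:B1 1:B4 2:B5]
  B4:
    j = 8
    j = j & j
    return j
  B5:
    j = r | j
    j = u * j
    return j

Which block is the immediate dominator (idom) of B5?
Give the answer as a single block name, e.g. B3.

idom tree: B1←B0 B2←B0 B3←B1 B4←B3 B5←B0
Dom at joins:
  B1: preds {B0,B3}: {B0} ∩ {B0,B1,B3} = {B0}; idom=B0
  B2: preds {B0,B1}: {B0} ∩ {B0,B1} = {B0}; idom=B0
  B5: preds {B1,B2,B3}: {B0,B1} ∩ {B0,B2} ∩ {B0,B1,B3} = {B0}; idom=B0

idom(B5) = B0

Answer: B0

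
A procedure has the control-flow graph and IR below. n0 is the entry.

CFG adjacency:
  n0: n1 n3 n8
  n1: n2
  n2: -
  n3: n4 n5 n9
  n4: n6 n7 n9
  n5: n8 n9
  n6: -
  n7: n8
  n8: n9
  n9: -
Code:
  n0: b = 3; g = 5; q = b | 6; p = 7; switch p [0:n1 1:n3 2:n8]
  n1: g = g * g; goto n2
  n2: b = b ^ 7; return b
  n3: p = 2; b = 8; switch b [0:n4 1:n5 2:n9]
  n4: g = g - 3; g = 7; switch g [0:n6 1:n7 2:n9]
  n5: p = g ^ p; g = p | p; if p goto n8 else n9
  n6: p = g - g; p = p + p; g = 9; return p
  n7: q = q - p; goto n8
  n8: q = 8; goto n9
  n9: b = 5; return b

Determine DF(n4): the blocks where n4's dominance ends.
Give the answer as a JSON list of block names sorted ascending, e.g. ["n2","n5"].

idom tree: n1←n0 n2←n1 n3←n0 n4←n3 n5←n3 n6←n4 n7←n4 n8←n0 n9←n0
Dom∩ at merges:
  n8: preds {n0,n5,n7}: {n0} ∩ {n0,n3,n5} ∩ {n0,n3,n4,n7} = {n0}; idom=n0
  n9: preds {n3,n4,n5,n8}: {n0,n3} ∩ {n0,n3,n4} ∩ {n0,n3,n5} ∩ {n0,n8} = {n0}; idom=n0

DF derivation:
  n8←n0: walk · to n0
  n8←n5: walk n5→n3 to n0
  n8←n7: walk n7→n4→n3 to n0
  n9←n3: walk n3 to n0
  n9←n4: walk n4→n3 to n0
  n9←n5: walk n5→n3 to n0
  n9←n8: walk n8 to n0
  DF(n0)=∅
  DF(n1)=∅
  DF(n2)=∅
  DF(n3)={n8,n9}
  DF(n4)={n8,n9}
  DF(n5)={n8,n9}
  DF(n6)=∅
  DF(n7)={n8}
  DF(n8)={n9}
  DF(n9)=∅

DF(n4) = ["n8", "n9"]

Answer: ["n8", "n9"]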